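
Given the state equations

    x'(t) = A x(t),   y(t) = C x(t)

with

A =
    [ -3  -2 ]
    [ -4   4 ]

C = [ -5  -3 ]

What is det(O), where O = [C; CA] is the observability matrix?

CA = [[27, -2]]
Observability matrix O = [C; CA] = [[-5, -3], [27, -2]]
det(O) = (-5)·(-2) - (-3)·27 = 10 - (-81) = 91
Since det(O) ≠ 0, rank(O) = 2 and the system is completely observable.

91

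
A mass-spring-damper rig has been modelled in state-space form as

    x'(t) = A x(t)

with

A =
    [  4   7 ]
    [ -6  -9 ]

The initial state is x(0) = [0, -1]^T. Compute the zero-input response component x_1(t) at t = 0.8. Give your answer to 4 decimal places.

-0.7782

det(sI - A) = s^2 - (tr A)s + det A, with tr A = 4 + (-9) = -5 and det A = 4·(-9) - 7·(-6) = -36 - (-42) = 6.
So p(s) = det(sI - A) = s^2 + 5s + 6.
Factor s^2 + 5s + 6: two numbers with sum -5 and product 6 are -2 and -3, so s^2 + 5s + 6 = (s + 2)(s + 3).
Hence p(s) = (s + 2) (s + 3), with roots -3, -2.
The eigenvalues -3, -2 are distinct and real, so A is diagonalisable and x(t) = e^{At} x(0) = V diag(e^{λ_i t}) V^{-1} x(0), where the columns of V are the eigenvectors.
λ = -3: A - (-3)I = [[7, 7], [-6, -6]]. Row 1 gives 7·v1 + 7·v2 = 0, so take v_1 = [-1, 1]^T.
λ = -2: A - (-2)I = [[6, 7], [-6, -7]]. Row 1 gives 6·v1 + 7·v2 = 0, so take v_2 = [7, -6]^T.
V = [v_1 v_2] = [[-1, 7], [1, -6]] has det V = -1, so V^{-1} = adj(V)/det V = [[6, 7], [1, 1]].
Modal coordinates z(0) = V^{-1} x(0): 6·0 + 7·(-1) = -7; 1·0 + 1·(-1) = -1; so z(0) = [-7, -1]^T.
x_1(t) = Σ_i (v_i)_1 · z_i(0) · e^{λ_i t} (row 1 of V times the modal terms).
x_1(0.8) = (-1)·(-7)·e^{-3·0.8} + 7·(-1)·e^{-2·0.8} = 7·0.09071795 + (-7)·0.20189652 = -0.7782.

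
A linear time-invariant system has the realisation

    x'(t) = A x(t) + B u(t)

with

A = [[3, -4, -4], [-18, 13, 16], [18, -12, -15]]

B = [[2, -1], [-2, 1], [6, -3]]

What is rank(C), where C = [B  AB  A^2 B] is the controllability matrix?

2

AB = [[-10, 5], [34, -17], [-30, 15]]
A^2B = [[-46, 23], [142, -71], [-138, 69]]
Controllability matrix C = [B  AB  A^2B] = [[2, -1, -10, 5, -46, 23], [-2, 1, 34, -17, 142, -71], [6, -3, -30, 15, -138, 69]]
The rows r1, r2, r3 of C are linearly dependent: -3·r1 + r3 = 0 (check each entry), so rank(C) ≤ 2.
The 2×2 minor from rows 1, 2, columns 1, 3 is 2·34 - (-10)·(-2) = 68 - 20 = 48 ≠ 0, so rank(C) = 2.
rank(C) = 2 < n = 3, so the pair (A, B) is not completely controllable.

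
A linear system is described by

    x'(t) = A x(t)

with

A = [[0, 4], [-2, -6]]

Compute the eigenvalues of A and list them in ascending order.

-4, -2

det(sI - A) = s^2 - (tr A)s + det A, with tr A = 0 + (-6) = -6 and det A = 0·(-6) - 4·(-2) = 0 - (-8) = 8.
So p(s) = det(sI - A) = s^2 + 6s + 8.
Factor s^2 + 6s + 8: two numbers with sum -6 and product 8 are -2 and -4, so s^2 + 6s + 8 = (s + 2)(s + 4).
Hence p(s) = (s + 2) (s + 4), with roots -4, -2.
All eigenvalues have negative real part, so the system is asymptotically stable.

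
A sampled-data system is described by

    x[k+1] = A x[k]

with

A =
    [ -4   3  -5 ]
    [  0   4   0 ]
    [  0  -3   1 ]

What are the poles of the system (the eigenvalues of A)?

det(zI - A) = z^3 - (tr A)z^2 + (M11 + M22 + M33)z - det A, where Mii is the 2×2 principal minor of A obtained by deleting row i and column i.
tr A = (-4) + 4 + 1 = 1; M11 = 4·1 - 0·(-3) = 4 - 0 = 4; M22 = (-4)·1 - (-5)·0 = -4 - 0 = -4; M33 = (-4)·4 - 3·0 = -16 - 0 = -16; sum of minors = -16.
det A = (-4)·(4·1 - 0·(-3)) - 3·(0·1 - 0·0) + (-5)·(0·(-3) - 4·0) = (-4)·4 - 3·0 + (-5)·0 = -16.
So p(z) = det(zI - A) = z^3 - z^2 - 16z + 16.
Rational-root test: any integer root divides 16. Testing small divisors, z = 1 works: p(1) = 1 + (-1) + (-16) + 16 = 0, so (z - 1) is a factor.
Dividing, p(z) = (z - 1)(z^2 - 16).
Factor z^2 - 16: two numbers with sum 0 and product -16 are 4 and -4, so z^2 - 16 = (z - 4)(z + 4).
Hence p(z) = (z - 4) (z - 1) (z + 4), with roots -4, 1, 4.

-4, 1, 4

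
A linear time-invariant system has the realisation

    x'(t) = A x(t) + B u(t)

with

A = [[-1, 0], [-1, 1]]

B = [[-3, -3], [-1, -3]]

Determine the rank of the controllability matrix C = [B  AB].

2

AB = [[3, 3], [2, 0]]
Controllability matrix C = [B  AB] = [[-3, -3, 3, 3], [-1, -3, 2, 0]]
Take the 2×2 submatrix of C formed by columns 1, 2: [[-3, -3], [-1, -3]]. Its determinant is (-3)·(-3) - (-3)·(-1) = 9 - 3 = 6 ≠ 0.
So rank(C) ≥ 2; since C has 2 rows, rank(C) = 2.
rank(C) = 2 = n, so the pair (A, B) is completely controllable.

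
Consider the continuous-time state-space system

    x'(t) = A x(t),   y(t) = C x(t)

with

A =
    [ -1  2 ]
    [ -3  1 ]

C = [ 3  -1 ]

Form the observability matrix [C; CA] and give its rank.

2

CA = [[0, 5]]
Observability matrix O = [C; CA] = [[3, -1], [0, 5]]
det(O) = 3·5 - (-1)·0 = 15 - 0 = 15 ≠ 0, so rank(O) = 2.
rank(O) = 2 = n, so the pair (A, C) is completely observable.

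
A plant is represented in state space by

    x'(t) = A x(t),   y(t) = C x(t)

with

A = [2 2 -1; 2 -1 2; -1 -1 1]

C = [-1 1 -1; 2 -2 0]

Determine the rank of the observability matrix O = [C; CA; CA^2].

CA = [[1, -2, 2], [0, 6, -6]]
CA^2 = [[-4, 2, -3], [18, 0, 6]]
Observability matrix O = [C; CA; CA^2] = [[-1, 1, -1], [2, -2, 0], [1, -2, 2], [0, 6, -6], [-4, 2, -3], [18, 0, 6]]
Take the 3×3 submatrix of O formed by rows 1, 2, 3: [[-1, 1, -1], [2, -2, 0], [1, -2, 2]]. Its determinant is (-1)·((-2)·2 - 0·(-2)) - 1·(2·2 - 0·1) + (-1)·(2·(-2) - (-2)·1) = (-1)·(-4) - 1·4 + (-1)·(-2) = 2 ≠ 0.
So rank(O) ≥ 3; since O has 3 columns, rank(O) = 3.
rank(O) = 3 = n, so the pair (A, C) is completely observable.

3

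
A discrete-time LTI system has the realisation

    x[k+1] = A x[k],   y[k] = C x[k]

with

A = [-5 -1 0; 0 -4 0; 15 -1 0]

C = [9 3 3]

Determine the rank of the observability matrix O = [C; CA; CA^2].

CA = [[0, -24, 0]]
CA^2 = [[0, 96, 0]]
Observability matrix O = [C; CA; CA^2] = [[9, 3, 3], [0, -24, 0], [0, 96, 0]]
The columns c1, c2, c3 of O are linearly dependent: -c1 + 3·c3 = 0 (check each entry), so rank(O) ≤ 2.
The 2×2 minor from rows 1, 2, columns 1, 2 is 9·(-24) - 3·0 = -216 - 0 = -216 ≠ 0, so rank(O) = 2.
rank(O) = 2 < n = 3, so the pair (A, C) is not completely observable.

2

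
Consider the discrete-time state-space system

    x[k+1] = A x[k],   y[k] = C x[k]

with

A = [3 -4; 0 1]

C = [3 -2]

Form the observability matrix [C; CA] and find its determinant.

CA = [[9, -14]]
Observability matrix O = [C; CA] = [[3, -2], [9, -14]]
det(O) = 3·(-14) - (-2)·9 = -42 - (-18) = -24
Since det(O) ≠ 0, rank(O) = 2 and the system is completely observable.

-24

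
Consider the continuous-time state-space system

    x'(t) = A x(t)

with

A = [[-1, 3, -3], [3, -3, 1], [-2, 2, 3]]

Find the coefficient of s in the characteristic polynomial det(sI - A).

-26

Expand det(sI - A) for the 3×3 matrix.
p(s) = s^3 + s^2 - 26s + 22.
(Check: constant term = det(-A) = (-1)^3 det A = 22; coefficient of s^2 = -tr A = 1.)
The coefficient of s is -26.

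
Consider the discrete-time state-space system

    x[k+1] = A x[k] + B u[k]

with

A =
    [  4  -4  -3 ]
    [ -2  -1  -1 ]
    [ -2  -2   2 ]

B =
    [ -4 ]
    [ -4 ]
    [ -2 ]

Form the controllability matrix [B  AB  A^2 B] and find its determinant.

AB = [[6], [14], [12]]
A^2B = [[-68], [-38], [-16]]
Controllability matrix C = [B  AB  A^2B] = [[-4, 6, -68], [-4, 14, -38], [-2, 12, -16]]
Expanding along the first row, det(C) = (-4)·(14·(-16) - (-38)·12) - 6·((-4)·(-16) - (-38)·(-2)) + (-68)·((-4)·12 - 14·(-2)) = (-4)·232 - 6·(-12) + (-68)·(-20) = 504
Since det(C) ≠ 0, rank(C) = 3 and the system is completely controllable.

504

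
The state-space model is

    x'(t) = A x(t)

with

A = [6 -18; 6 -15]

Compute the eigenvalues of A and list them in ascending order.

-6, -3

det(sI - A) = s^2 - (tr A)s + det A, with tr A = 6 + (-15) = -9 and det A = 6·(-15) - (-18)·6 = -90 - (-108) = 18.
So p(s) = det(sI - A) = s^2 + 9s + 18.
Factor s^2 + 9s + 18: two numbers with sum -9 and product 18 are -3 and -6, so s^2 + 9s + 18 = (s + 3)(s + 6).
Hence p(s) = (s + 3) (s + 6), with roots -6, -3.
All eigenvalues have negative real part, so the system is asymptotically stable.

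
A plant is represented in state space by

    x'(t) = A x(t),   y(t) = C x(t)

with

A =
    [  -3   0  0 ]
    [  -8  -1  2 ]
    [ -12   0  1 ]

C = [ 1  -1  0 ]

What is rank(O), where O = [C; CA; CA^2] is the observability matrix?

2

CA = [[5, 1, -2]]
CA^2 = [[1, -1, 0]]
Observability matrix O = [C; CA; CA^2] = [[1, -1, 0], [5, 1, -2], [1, -1, 0]]
The columns c1, c2, c3 of O are linearly dependent: c1 + c2 + 3·c3 = 0 (check each entry), so rank(O) ≤ 2.
The 2×2 minor from rows 1, 2, columns 1, 2 is 1·1 - (-1)·5 = 1 - (-5) = 6 ≠ 0, so rank(O) = 2.
rank(O) = 2 < n = 3, so the pair (A, C) is not completely observable.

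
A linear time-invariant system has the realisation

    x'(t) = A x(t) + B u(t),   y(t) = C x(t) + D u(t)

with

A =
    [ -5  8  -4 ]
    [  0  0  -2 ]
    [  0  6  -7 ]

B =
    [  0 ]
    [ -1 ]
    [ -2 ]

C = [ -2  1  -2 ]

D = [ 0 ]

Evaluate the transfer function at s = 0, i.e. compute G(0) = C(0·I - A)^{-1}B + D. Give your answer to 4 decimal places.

0.7500

G(0) = C(-A)^{-1}B + D = -C A^{-1} B + D.
det A = -60, so A^{-1} = (1/-60)·adj(A) = [[-1/5, -8/15, 4/15], [0, -7/12, 1/6], [0, -1/2, 0]]
A^{-1} B = [0, 1/4, 1/2]^T
C A^{-1} B = -3/4
G(0) = D - C A^{-1} B = 0 - (-3/4) = 3/4 ≈ 0.7500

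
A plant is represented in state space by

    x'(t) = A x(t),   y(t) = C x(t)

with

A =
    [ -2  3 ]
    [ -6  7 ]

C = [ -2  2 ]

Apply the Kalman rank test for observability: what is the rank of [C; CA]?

1

CA = [[-8, 8]]
Observability matrix O = [C; CA] = [[-2, 2], [-8, 8]]
Every row of O is a scalar multiple of row 1 = [-2, 2] (multipliers 1, 4), so the rows span a one-dimensional space.
O ≠ 0, hence rank(O) = 1.
rank(O) = 1 < n = 2, so the pair (A, C) is not completely observable.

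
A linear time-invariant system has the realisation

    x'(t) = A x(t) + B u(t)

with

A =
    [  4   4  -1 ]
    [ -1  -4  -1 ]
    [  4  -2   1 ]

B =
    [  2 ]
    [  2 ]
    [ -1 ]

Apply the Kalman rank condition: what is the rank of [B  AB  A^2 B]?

3

AB = [[17], [-9], [3]]
A^2B = [[29], [16], [89]]
Controllability matrix C = [B  AB  A^2B] = [[2, 17, 29], [2, -9, 16], [-1, 3, 89]]
det(C) = 2·((-9)·89 - 16·3) - 17·(2·89 - 16·(-1)) + 29·(2·3 - (-9)·(-1)) = 2·(-849) - 17·194 + 29·(-3) = -5083 ≠ 0, so rank(C) = 3.
rank(C) = 3 = n, so the pair (A, B) is completely controllable.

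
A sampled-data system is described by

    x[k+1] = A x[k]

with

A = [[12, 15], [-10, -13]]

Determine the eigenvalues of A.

-3, 2

det(zI - A) = z^2 - (tr A)z + det A, with tr A = 12 + (-13) = -1 and det A = 12·(-13) - 15·(-10) = -156 - (-150) = -6.
So p(z) = det(zI - A) = z^2 + z - 6.
Factor z^2 + z - 6: two numbers with sum -1 and product -6 are 2 and -3, so z^2 + z - 6 = (z - 2)(z + 3).
Hence p(z) = (z - 2) (z + 3), with roots -3, 2.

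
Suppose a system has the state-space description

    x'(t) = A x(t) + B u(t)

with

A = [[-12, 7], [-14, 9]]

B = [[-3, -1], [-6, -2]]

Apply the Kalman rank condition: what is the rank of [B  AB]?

AB = [[-6, -2], [-12, -4]]
Controllability matrix C = [B  AB] = [[-3, -1, -6, -2], [-6, -2, -12, -4]]
Every column of C is a scalar multiple of column 1 = [-3, -6] (multipliers 1, 1/3, 2, 2/3), so the columns span a one-dimensional space.
C ≠ 0, hence rank(C) = 1.
rank(C) = 1 < n = 2, so the pair (A, B) is not completely controllable.

1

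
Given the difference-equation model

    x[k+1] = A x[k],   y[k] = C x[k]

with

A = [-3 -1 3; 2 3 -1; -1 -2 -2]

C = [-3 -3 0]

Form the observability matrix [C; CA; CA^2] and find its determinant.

621

CA = [[3, -6, -6]]
CA^2 = [[-15, -9, 27]]
Observability matrix O = [C; CA; CA^2] = [[-3, -3, 0], [3, -6, -6], [-15, -9, 27]]
Expanding along the first row, det(O) = (-3)·((-6)·27 - (-6)·(-9)) - (-3)·(3·27 - (-6)·(-15)) + 0·(3·(-9) - (-6)·(-15)) = (-3)·(-216) - (-3)·(-9) + 0·(-117) = 621
Since det(O) ≠ 0, rank(O) = 3 and the system is completely observable.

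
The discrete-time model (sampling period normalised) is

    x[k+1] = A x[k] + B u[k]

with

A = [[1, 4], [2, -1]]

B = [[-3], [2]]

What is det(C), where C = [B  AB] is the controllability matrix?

AB = [[5], [-8]]
Controllability matrix C = [B  AB] = [[-3, 5], [2, -8]]
det(C) = (-3)·(-8) - 5·2 = 24 - 10 = 14
Since det(C) ≠ 0, rank(C) = 2 and the system is completely controllable.

14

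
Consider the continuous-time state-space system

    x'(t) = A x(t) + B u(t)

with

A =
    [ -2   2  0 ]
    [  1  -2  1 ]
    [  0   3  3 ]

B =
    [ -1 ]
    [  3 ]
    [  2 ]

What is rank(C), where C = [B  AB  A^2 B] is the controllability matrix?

AB = [[8], [-5], [15]]
A^2B = [[-26], [33], [30]]
Controllability matrix C = [B  AB  A^2B] = [[-1, 8, -26], [3, -5, 33], [2, 15, 30]]
det(C) = (-1)·((-5)·30 - 33·15) - 8·(3·30 - 33·2) + (-26)·(3·15 - (-5)·2) = (-1)·(-645) - 8·24 + (-26)·55 = -977 ≠ 0, so rank(C) = 3.
rank(C) = 3 = n, so the pair (A, B) is completely controllable.

3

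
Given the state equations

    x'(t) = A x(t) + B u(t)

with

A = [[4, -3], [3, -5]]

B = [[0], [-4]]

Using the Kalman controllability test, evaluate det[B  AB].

48

AB = [[12], [20]]
Controllability matrix C = [B  AB] = [[0, 12], [-4, 20]]
det(C) = 0·20 - 12·(-4) = 0 - (-48) = 48
Since det(C) ≠ 0, rank(C) = 2 and the system is completely controllable.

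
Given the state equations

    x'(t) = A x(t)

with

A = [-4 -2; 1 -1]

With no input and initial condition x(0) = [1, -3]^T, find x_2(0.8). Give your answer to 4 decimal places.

-0.8280

det(sI - A) = s^2 - (tr A)s + det A, with tr A = (-4) + (-1) = -5 and det A = (-4)·(-1) - (-2)·1 = 4 - (-2) = 6.
So p(s) = det(sI - A) = s^2 + 5s + 6.
Factor s^2 + 5s + 6: two numbers with sum -5 and product 6 are -2 and -3, so s^2 + 5s + 6 = (s + 2)(s + 3).
Hence p(s) = (s + 2) (s + 3), with roots -3, -2.
The eigenvalues -3, -2 are distinct and real, so A is diagonalisable and x(t) = e^{At} x(0) = V diag(e^{λ_i t}) V^{-1} x(0), where the columns of V are the eigenvectors.
λ = -3: A - (-3)I = [[-1, -2], [1, 2]]. Row 1 gives (-1)·v1 + (-2)·v2 = 0, so take v_1 = [2, -1]^T.
λ = -2: A - (-2)I = [[-2, -2], [1, 1]]. Row 1 gives (-2)·v1 + (-2)·v2 = 0, so take v_2 = [1, -1]^T.
V = [v_1 v_2] = [[2, 1], [-1, -1]] has det V = -1, so V^{-1} = adj(V)/det V = [[1, 1], [-1, -2]].
Modal coordinates z(0) = V^{-1} x(0): 1·1 + 1·(-3) = -2; (-1)·1 + (-2)·(-3) = 5; so z(0) = [-2, 5]^T.
x_2(t) = Σ_i (v_i)_2 · z_i(0) · e^{λ_i t} (row 2 of V times the modal terms).
x_2(0.8) = (-1)·(-2)·e^{-3·0.8} + (-1)·5·e^{-2·0.8} = 2·0.090718 + (-5)·0.201897 = -0.8280.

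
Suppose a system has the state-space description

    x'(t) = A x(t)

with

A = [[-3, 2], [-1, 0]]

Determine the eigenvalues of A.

-2, -1

det(sI - A) = s^2 - (tr A)s + det A, with tr A = (-3) + 0 = -3 and det A = (-3)·0 - 2·(-1) = 0 - (-2) = 2.
So p(s) = det(sI - A) = s^2 + 3s + 2.
Factor s^2 + 3s + 2: two numbers with sum -3 and product 2 are -1 and -2, so s^2 + 3s + 2 = (s + 1)(s + 2).
Hence p(s) = (s + 1) (s + 2), with roots -2, -1.
All eigenvalues have negative real part, so the system is asymptotically stable.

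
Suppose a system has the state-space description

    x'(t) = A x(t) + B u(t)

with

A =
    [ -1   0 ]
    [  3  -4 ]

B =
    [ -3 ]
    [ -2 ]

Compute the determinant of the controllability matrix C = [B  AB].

9

AB = [[3], [-1]]
Controllability matrix C = [B  AB] = [[-3, 3], [-2, -1]]
det(C) = (-3)·(-1) - 3·(-2) = 3 - (-6) = 9
Since det(C) ≠ 0, rank(C) = 2 and the system is completely controllable.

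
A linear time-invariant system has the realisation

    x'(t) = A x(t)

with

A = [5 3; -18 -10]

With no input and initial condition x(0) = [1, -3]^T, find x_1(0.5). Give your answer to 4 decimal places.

0.1353

det(sI - A) = s^2 - (tr A)s + det A, with tr A = 5 + (-10) = -5 and det A = 5·(-10) - 3·(-18) = -50 - (-54) = 4.
So p(s) = det(sI - A) = s^2 + 5s + 4.
Factor s^2 + 5s + 4: two numbers with sum -5 and product 4 are -1 and -4, so s^2 + 5s + 4 = (s + 1)(s + 4).
Hence p(s) = (s + 1) (s + 4), with roots -4, -1.
The eigenvalues -4, -1 are distinct and real, so A is diagonalisable and x(t) = e^{At} x(0) = V diag(e^{λ_i t}) V^{-1} x(0), where the columns of V are the eigenvectors.
λ = -4: A - (-4)I = [[9, 3], [-18, -6]]. Row 1 gives 9·v1 + 3·v2 = 0, so take v_1 = [-1, 3]^T.
λ = -1: A - (-1)I = [[6, 3], [-18, -9]]. Row 1 gives 6·v1 + 3·v2 = 0, so take v_2 = [1, -2]^T.
V = [v_1 v_2] = [[-1, 1], [3, -2]] has det V = -1, so V^{-1} = adj(V)/det V = [[2, 1], [3, 1]].
Modal coordinates z(0) = V^{-1} x(0): 2·1 + 1·(-3) = -1; 3·1 + 1·(-3) = 0; so z(0) = [-1, 0]^T.
x_1(t) = Σ_i (v_i)_1 · z_i(0) · e^{λ_i t} (row 1 of V times the modal terms).
x_1(0.5) = (-1)·(-1)·e^{-4·0.5} + 1·0·e^{-1·0.5} = 1·0.135335 + 0·0.606531 = 0.1353.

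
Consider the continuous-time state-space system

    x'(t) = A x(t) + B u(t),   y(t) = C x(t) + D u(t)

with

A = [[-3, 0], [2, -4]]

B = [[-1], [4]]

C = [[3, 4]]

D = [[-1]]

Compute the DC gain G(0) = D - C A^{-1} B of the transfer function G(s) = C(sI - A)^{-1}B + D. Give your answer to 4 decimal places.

1.3333

G(0) = C(-A)^{-1}B + D = -C A^{-1} B + D.
det A = 12, so A^{-1} = (1/12)·adj(A) = [[-1/3, 0], [-1/6, -1/4]]
A^{-1} B = [1/3, -5/6]^T
C A^{-1} B = -7/3
G(0) = D - C A^{-1} B = -1 - (-7/3) = 4/3 ≈ 1.3333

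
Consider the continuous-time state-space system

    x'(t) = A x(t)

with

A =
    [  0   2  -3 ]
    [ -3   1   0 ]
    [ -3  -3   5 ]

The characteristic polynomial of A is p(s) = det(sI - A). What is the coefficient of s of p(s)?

2

Expand det(sI - A) for the 3×3 matrix.
p(s) = s^3 - 6s^2 + 2s + 6.
(Check: constant term = det(-A) = (-1)^3 det A = 6; coefficient of s^2 = -tr A = -6.)
The coefficient of s is 2.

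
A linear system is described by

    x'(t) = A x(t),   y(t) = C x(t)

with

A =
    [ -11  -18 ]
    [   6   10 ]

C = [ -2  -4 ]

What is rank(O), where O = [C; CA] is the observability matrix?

CA = [[-2, -4]]
Observability matrix O = [C; CA] = [[-2, -4], [-2, -4]]
Every row of O is a scalar multiple of row 1 = [-2, -4] (multipliers 1, 1), so the rows span a one-dimensional space.
O ≠ 0, hence rank(O) = 1.
rank(O) = 1 < n = 2, so the pair (A, C) is not completely observable.

1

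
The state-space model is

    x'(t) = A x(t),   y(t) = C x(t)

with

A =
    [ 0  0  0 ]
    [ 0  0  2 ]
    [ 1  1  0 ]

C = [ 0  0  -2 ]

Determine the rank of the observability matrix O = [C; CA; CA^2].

2

CA = [[-2, -2, 0]]
CA^2 = [[0, 0, -4]]
Observability matrix O = [C; CA; CA^2] = [[0, 0, -2], [-2, -2, 0], [0, 0, -4]]
The columns c1, c2, c3 of O are linearly dependent: -c1 + c2 = 0 (check each entry), so rank(O) ≤ 2.
The 2×2 minor from rows 1, 2, columns 1, 3 is 0·0 - (-2)·(-2) = 0 - 4 = -4 ≠ 0, so rank(O) = 2.
rank(O) = 2 < n = 3, so the pair (A, C) is not completely observable.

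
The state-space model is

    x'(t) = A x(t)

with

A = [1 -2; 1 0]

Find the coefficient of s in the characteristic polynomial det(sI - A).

-1

For a 2×2 matrix, det(sI - A) = s^2 - (tr A)s + det A.
tr A = 1, det A = 2.
So p(s) = s^2 - s + 2.
The coefficient of s is -1.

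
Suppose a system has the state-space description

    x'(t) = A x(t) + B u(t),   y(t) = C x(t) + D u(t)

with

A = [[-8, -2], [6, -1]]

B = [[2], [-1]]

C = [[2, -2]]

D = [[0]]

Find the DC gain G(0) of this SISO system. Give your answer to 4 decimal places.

0.0000

G(0) = C(-A)^{-1}B + D = -C A^{-1} B + D.
det A = 20, so A^{-1} = (1/20)·adj(A) = [[-1/20, 1/10], [-3/10, -2/5]]
A^{-1} B = [-1/5, -1/5]^T
C A^{-1} B = 0
G(0) = D - C A^{-1} B = 0 - (0) = 0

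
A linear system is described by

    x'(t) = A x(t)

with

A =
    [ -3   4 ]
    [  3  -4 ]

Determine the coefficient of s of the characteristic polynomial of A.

For a 2×2 matrix, det(sI - A) = s^2 - (tr A)s + det A.
tr A = -7, det A = 0.
So p(s) = s^2 + 7s.
The coefficient of s is 7.

7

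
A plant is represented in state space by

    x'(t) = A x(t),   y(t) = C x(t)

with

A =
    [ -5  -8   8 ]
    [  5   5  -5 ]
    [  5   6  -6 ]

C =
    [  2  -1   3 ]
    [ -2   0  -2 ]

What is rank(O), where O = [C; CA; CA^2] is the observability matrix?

2

CA = [[0, -3, 3], [0, 4, -4]]
CA^2 = [[0, 3, -3], [0, -4, 4]]
Observability matrix O = [C; CA; CA^2] = [[2, -1, 3], [-2, 0, -2], [0, -3, 3], [0, 4, -4], [0, 3, -3], [0, -4, 4]]
The columns c1, c2, c3 of O are linearly dependent: -c1 + c2 + c3 = 0 (check each entry), so rank(O) ≤ 2.
The 2×2 minor from rows 1, 2, columns 1, 2 is 2·0 - (-1)·(-2) = 0 - 2 = -2 ≠ 0, so rank(O) = 2.
rank(O) = 2 < n = 3, so the pair (A, C) is not completely observable.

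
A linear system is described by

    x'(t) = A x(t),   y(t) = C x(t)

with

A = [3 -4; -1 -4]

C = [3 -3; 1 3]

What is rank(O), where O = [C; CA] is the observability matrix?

2

CA = [[12, 0], [0, -16]]
Observability matrix O = [C; CA] = [[3, -3], [1, 3], [12, 0], [0, -16]]
Take the 2×2 submatrix of O formed by rows 1, 2: [[3, -3], [1, 3]]. Its determinant is 3·3 - (-3)·1 = 9 - (-3) = 12 ≠ 0.
So rank(O) ≥ 2; since O has 2 columns, rank(O) = 2.
rank(O) = 2 = n, so the pair (A, C) is completely observable.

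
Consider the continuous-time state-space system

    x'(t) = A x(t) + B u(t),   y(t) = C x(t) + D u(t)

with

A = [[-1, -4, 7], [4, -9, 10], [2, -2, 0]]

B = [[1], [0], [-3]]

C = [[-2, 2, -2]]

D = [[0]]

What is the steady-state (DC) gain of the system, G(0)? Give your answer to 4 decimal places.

G(0) = C(-A)^{-1}B + D = -C A^{-1} B + D.
det A = -30, so A^{-1} = (1/-30)·adj(A) = [[-2/3, 7/15, -23/30], [-2/3, 7/15, -19/15], [-1/3, 1/3, -5/6]]
A^{-1} B = [49/30, 47/15, 13/6]^T
C A^{-1} B = -4/3
G(0) = D - C A^{-1} B = 0 - (-4/3) = 4/3 ≈ 1.3333

1.3333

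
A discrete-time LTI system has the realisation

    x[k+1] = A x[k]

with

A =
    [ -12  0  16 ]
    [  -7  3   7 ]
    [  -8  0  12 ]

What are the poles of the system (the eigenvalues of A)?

-4, 3, 4

det(zI - A) = z^3 - (tr A)z^2 + (M11 + M22 + M33)z - det A, where Mii is the 2×2 principal minor of A obtained by deleting row i and column i.
tr A = (-12) + 3 + 12 = 3; M11 = 3·12 - 7·0 = 36 - 0 = 36; M22 = (-12)·12 - 16·(-8) = -144 - (-128) = -16; M33 = (-12)·3 - 0·(-7) = -36 - 0 = -36; sum of minors = -16.
det A = (-12)·(3·12 - 7·0) - 0·((-7)·12 - 7·(-8)) + 16·((-7)·0 - 3·(-8)) = (-12)·36 - 0·(-28) + 16·24 = -48.
So p(z) = det(zI - A) = z^3 - 3z^2 - 16z + 48.
Rational-root test: any integer root divides 48. Testing small divisors, z = 3 works: p(3) = 27 + (-27) + (-48) + 48 = 0, so (z - 3) is a factor.
Dividing, p(z) = (z - 3)(z^2 - 16).
Factor z^2 - 16: two numbers with sum 0 and product -16 are 4 and -4, so z^2 - 16 = (z - 4)(z + 4).
Hence p(z) = (z - 4) (z - 3) (z + 4), with roots -4, 3, 4.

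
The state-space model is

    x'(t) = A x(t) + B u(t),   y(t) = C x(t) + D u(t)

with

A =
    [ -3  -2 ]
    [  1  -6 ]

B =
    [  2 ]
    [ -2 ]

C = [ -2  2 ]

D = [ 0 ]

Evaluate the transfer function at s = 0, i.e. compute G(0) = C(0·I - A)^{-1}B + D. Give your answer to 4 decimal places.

-2.0000

G(0) = C(-A)^{-1}B + D = -C A^{-1} B + D.
det A = 20, so A^{-1} = (1/20)·adj(A) = [[-3/10, 1/10], [-1/20, -3/20]]
A^{-1} B = [-4/5, 1/5]^T
C A^{-1} B = 2
G(0) = D - C A^{-1} B = 0 - (2) = -2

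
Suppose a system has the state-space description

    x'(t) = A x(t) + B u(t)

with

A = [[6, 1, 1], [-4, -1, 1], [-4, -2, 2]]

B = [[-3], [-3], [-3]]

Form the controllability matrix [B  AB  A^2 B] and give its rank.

2

AB = [[-24], [12], [12]]
A^2B = [[-120], [96], [96]]
Controllability matrix C = [B  AB  A^2B] = [[-3, -24, -120], [-3, 12, 96], [-3, 12, 96]]
The rows r1, r2, r3 of C are linearly dependent: -r2 + r3 = 0 (check each entry), so rank(C) ≤ 2.
The 2×2 minor from rows 1, 2, columns 1, 2 is (-3)·12 - (-24)·(-3) = -36 - 72 = -108 ≠ 0, so rank(C) = 2.
rank(C) = 2 < n = 3, so the pair (A, B) is not completely controllable.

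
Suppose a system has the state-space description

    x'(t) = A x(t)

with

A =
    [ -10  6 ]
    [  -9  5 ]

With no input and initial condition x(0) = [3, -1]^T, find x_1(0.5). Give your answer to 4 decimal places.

det(sI - A) = s^2 - (tr A)s + det A, with tr A = (-10) + 5 = -5 and det A = (-10)·5 - 6·(-9) = -50 - (-54) = 4.
So p(s) = det(sI - A) = s^2 + 5s + 4.
Factor s^2 + 5s + 4: two numbers with sum -5 and product 4 are -1 and -4, so s^2 + 5s + 4 = (s + 1)(s + 4).
Hence p(s) = (s + 1) (s + 4), with roots -4, -1.
The eigenvalues -4, -1 are distinct and real, so A is diagonalisable and x(t) = e^{At} x(0) = V diag(e^{λ_i t}) V^{-1} x(0), where the columns of V are the eigenvectors.
λ = -4: A - (-4)I = [[-6, 6], [-9, 9]]. Row 1 gives (-6)·v1 + 6·v2 = 0, so take v_1 = [1, 1]^T.
λ = -1: A - (-1)I = [[-9, 6], [-9, 6]]. Row 1 gives (-9)·v1 + 6·v2 = 0, so take v_2 = [2, 3]^T.
V = [v_1 v_2] = [[1, 2], [1, 3]] has det V = 1, so V^{-1} = adj(V)/det V = [[3, -2], [-1, 1]].
Modal coordinates z(0) = V^{-1} x(0): 3·3 + (-2)·(-1) = 11; (-1)·3 + 1·(-1) = -4; so z(0) = [11, -4]^T.
x_1(t) = Σ_i (v_i)_1 · z_i(0) · e^{λ_i t} (row 1 of V times the modal terms).
x_1(0.5) = 1·11·e^{-4·0.5} + 2·(-4)·e^{-1·0.5} = 11·0.135335 + (-8)·0.606531 = -3.3636.

-3.3636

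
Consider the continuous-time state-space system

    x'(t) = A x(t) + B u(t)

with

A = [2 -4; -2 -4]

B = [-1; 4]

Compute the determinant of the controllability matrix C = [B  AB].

86

AB = [[-18], [-14]]
Controllability matrix C = [B  AB] = [[-1, -18], [4, -14]]
det(C) = (-1)·(-14) - (-18)·4 = 14 - (-72) = 86
Since det(C) ≠ 0, rank(C) = 2 and the system is completely controllable.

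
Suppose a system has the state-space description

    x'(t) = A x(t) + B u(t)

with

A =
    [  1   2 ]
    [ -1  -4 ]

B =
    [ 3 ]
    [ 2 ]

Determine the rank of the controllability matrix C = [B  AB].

2

AB = [[7], [-11]]
Controllability matrix C = [B  AB] = [[3, 7], [2, -11]]
det(C) = 3·(-11) - 7·2 = -33 - 14 = -47 ≠ 0, so rank(C) = 2.
rank(C) = 2 = n, so the pair (A, B) is completely controllable.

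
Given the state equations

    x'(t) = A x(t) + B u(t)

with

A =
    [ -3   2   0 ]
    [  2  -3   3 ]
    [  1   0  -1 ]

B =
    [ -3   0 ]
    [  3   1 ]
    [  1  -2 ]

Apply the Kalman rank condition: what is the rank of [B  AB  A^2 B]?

3

AB = [[15, 2], [-12, -9], [-4, 2]]
A^2B = [[-69, -24], [54, 37], [19, 0]]
Controllability matrix C = [B  AB  A^2B] = [[-3, 0, 15, 2, -69, -24], [3, 1, -12, -9, 54, 37], [1, -2, -4, 2, 19, 0]]
Take the 3×3 submatrix of C formed by columns 1, 2, 3: [[-3, 0, 15], [3, 1, -12], [1, -2, -4]]. Its determinant is (-3)·(1·(-4) - (-12)·(-2)) - 0·(3·(-4) - (-12)·1) + 15·(3·(-2) - 1·1) = (-3)·(-28) - 0·0 + 15·(-7) = -21 ≠ 0.
So rank(C) ≥ 3; since C has 3 rows, rank(C) = 3.
rank(C) = 3 = n, so the pair (A, B) is completely controllable.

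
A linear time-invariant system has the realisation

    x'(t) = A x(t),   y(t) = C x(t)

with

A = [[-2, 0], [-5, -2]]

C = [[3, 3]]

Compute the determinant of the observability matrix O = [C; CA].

45

CA = [[-21, -6]]
Observability matrix O = [C; CA] = [[3, 3], [-21, -6]]
det(O) = 3·(-6) - 3·(-21) = -18 - (-63) = 45
Since det(O) ≠ 0, rank(O) = 2 and the system is completely observable.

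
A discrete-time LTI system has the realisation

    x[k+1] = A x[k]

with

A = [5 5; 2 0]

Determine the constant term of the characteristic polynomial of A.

For a 2×2 matrix, det(zI - A) = z^2 - (tr A)z + det A.
tr A = 5, det A = -10.
So p(z) = z^2 - 5z - 10.
The constant term is -10.

-10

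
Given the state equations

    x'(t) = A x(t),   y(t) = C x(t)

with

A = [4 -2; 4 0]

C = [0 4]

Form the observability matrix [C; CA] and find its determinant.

CA = [[16, 0]]
Observability matrix O = [C; CA] = [[0, 4], [16, 0]]
det(O) = 0·0 - 4·16 = 0 - 64 = -64
Since det(O) ≠ 0, rank(O) = 2 and the system is completely observable.

-64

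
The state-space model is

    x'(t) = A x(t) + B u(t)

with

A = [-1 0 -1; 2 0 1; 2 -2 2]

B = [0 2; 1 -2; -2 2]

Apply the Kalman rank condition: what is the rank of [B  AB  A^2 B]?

AB = [[2, -4], [-2, 6], [-6, 12]]
A^2B = [[4, -8], [-2, 4], [-4, 4]]
Controllability matrix C = [B  AB  A^2B] = [[0, 2, 2, -4, 4, -8], [1, -2, -2, 6, -2, 4], [-2, 2, -6, 12, -4, 4]]
Take the 3×3 submatrix of C formed by columns 1, 2, 3: [[0, 2, 2], [1, -2, -2], [-2, 2, -6]]. Its determinant is 0·((-2)·(-6) - (-2)·2) - 2·(1·(-6) - (-2)·(-2)) + 2·(1·2 - (-2)·(-2)) = 0·16 - 2·(-10) + 2·(-2) = 16 ≠ 0.
So rank(C) ≥ 3; since C has 3 rows, rank(C) = 3.
rank(C) = 3 = n, so the pair (A, B) is completely controllable.

3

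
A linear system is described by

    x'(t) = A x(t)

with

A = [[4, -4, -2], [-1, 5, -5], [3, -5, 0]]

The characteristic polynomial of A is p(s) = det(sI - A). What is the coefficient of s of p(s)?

Expand det(sI - A) for the 3×3 matrix.
p(s) = s^3 - 9s^2 - 3s + 20.
(Check: constant term = det(-A) = (-1)^3 det A = 20; coefficient of s^2 = -tr A = -9.)
The coefficient of s is -3.

-3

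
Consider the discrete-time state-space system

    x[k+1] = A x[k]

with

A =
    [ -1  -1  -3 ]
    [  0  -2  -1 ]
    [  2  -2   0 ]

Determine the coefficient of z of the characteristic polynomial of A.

Expand det(zI - A) for the 3×3 matrix.
p(z) = z^3 + 3z^2 + 6z + 8.
(Check: constant term = det(-A) = (-1)^3 det A = 8; coefficient of z^2 = -tr A = 3.)
The coefficient of z is 6.

6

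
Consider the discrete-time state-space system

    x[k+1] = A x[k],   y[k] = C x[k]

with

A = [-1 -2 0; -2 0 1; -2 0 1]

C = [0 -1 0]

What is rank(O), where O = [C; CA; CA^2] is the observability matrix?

3

CA = [[2, 0, -1]]
CA^2 = [[0, -4, -1]]
Observability matrix O = [C; CA; CA^2] = [[0, -1, 0], [2, 0, -1], [0, -4, -1]]
det(O) = 0·(0·(-1) - (-1)·(-4)) - (-1)·(2·(-1) - (-1)·0) + 0·(2·(-4) - 0·0) = 0·(-4) - (-1)·(-2) + 0·(-8) = -2 ≠ 0, so rank(O) = 3.
rank(O) = 3 = n, so the pair (A, C) is completely observable.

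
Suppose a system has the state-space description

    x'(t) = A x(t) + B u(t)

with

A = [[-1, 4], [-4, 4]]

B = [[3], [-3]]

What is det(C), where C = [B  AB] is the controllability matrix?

AB = [[-15], [-24]]
Controllability matrix C = [B  AB] = [[3, -15], [-3, -24]]
det(C) = 3·(-24) - (-15)·(-3) = -72 - 45 = -117
Since det(C) ≠ 0, rank(C) = 2 and the system is completely controllable.

-117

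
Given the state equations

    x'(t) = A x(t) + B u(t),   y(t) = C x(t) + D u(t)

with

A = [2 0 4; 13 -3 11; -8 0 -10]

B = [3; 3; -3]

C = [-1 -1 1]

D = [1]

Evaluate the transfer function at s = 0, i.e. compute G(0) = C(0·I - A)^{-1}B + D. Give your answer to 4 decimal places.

-4.0000

G(0) = C(-A)^{-1}B + D = -C A^{-1} B + D.
det A = -36, so A^{-1} = (1/-36)·adj(A) = [[-5/6, 0, -1/3], [-7/6, -1/3, -5/6], [2/3, 0, 1/6]]
A^{-1} B = [-3/2, -2, 3/2]^T
C A^{-1} B = 5
G(0) = D - C A^{-1} B = 1 - (5) = -4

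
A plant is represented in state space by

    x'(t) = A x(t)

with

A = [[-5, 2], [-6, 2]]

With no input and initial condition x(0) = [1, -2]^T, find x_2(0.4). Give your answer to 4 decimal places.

det(sI - A) = s^2 - (tr A)s + det A, with tr A = (-5) + 2 = -3 and det A = (-5)·2 - 2·(-6) = -10 - (-12) = 2.
So p(s) = det(sI - A) = s^2 + 3s + 2.
Factor s^2 + 3s + 2: two numbers with sum -3 and product 2 are -1 and -2, so s^2 + 3s + 2 = (s + 1)(s + 2).
Hence p(s) = (s + 1) (s + 2), with roots -2, -1.
The eigenvalues -2, -1 are distinct and real, so A is diagonalisable and x(t) = e^{At} x(0) = V diag(e^{λ_i t}) V^{-1} x(0), where the columns of V are the eigenvectors.
λ = -2: A - (-2)I = [[-3, 2], [-6, 4]]. Row 1 gives (-3)·v1 + 2·v2 = 0, so take v_1 = [-2, -3]^T.
λ = -1: A - (-1)I = [[-4, 2], [-6, 3]]. Row 1 gives (-4)·v1 + 2·v2 = 0, so take v_2 = [1, 2]^T.
V = [v_1 v_2] = [[-2, 1], [-3, 2]] has det V = -1, so V^{-1} = adj(V)/det V = [[-2, 1], [-3, 2]].
Modal coordinates z(0) = V^{-1} x(0): (-2)·1 + 1·(-2) = -4; (-3)·1 + 2·(-2) = -7; so z(0) = [-4, -7]^T.
x_2(t) = Σ_i (v_i)_2 · z_i(0) · e^{λ_i t} (row 2 of V times the modal terms).
x_2(0.4) = (-3)·(-4)·e^{-2·0.4} + 2·(-7)·e^{-1·0.4} = 12·0.449329 + (-14)·0.670320 = -3.9925.

-3.9925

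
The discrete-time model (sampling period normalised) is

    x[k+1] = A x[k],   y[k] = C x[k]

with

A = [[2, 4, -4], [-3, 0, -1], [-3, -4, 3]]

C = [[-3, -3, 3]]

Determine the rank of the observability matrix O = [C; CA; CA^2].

CA = [[-6, -24, 24]]
CA^2 = [[-12, -120, 120]]
Observability matrix O = [C; CA; CA^2] = [[-3, -3, 3], [-6, -24, 24], [-12, -120, 120]]
The columns c1, c2, c3 of O are linearly dependent: c2 + c3 = 0 (check each entry), so rank(O) ≤ 2.
The 2×2 minor from rows 1, 2, columns 1, 2 is (-3)·(-24) - (-3)·(-6) = 72 - 18 = 54 ≠ 0, so rank(O) = 2.
rank(O) = 2 < n = 3, so the pair (A, C) is not completely observable.

2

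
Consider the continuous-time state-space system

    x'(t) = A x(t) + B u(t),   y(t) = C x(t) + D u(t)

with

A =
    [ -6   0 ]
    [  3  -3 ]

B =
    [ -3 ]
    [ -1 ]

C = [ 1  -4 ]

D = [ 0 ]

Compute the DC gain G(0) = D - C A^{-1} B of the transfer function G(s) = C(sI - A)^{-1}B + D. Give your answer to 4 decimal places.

2.8333

G(0) = C(-A)^{-1}B + D = -C A^{-1} B + D.
det A = 18, so A^{-1} = (1/18)·adj(A) = [[-1/6, 0], [-1/6, -1/3]]
A^{-1} B = [1/2, 5/6]^T
C A^{-1} B = -17/6
G(0) = D - C A^{-1} B = 0 - (-17/6) = 17/6 ≈ 2.8333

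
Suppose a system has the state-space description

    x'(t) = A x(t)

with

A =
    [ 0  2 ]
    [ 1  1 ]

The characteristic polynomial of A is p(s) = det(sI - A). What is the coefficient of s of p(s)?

-1

For a 2×2 matrix, det(sI - A) = s^2 - (tr A)s + det A.
tr A = 1, det A = -2.
So p(s) = s^2 - s - 2.
The coefficient of s is -1.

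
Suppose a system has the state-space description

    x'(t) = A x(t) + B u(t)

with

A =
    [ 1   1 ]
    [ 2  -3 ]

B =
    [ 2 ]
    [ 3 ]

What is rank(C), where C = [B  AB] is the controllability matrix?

2

AB = [[5], [-5]]
Controllability matrix C = [B  AB] = [[2, 5], [3, -5]]
det(C) = 2·(-5) - 5·3 = -10 - 15 = -25 ≠ 0, so rank(C) = 2.
rank(C) = 2 = n, so the pair (A, B) is completely controllable.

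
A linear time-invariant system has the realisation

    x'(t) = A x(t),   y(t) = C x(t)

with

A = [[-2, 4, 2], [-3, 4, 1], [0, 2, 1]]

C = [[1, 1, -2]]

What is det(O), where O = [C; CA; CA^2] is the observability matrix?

CA = [[-5, 4, 1]]
CA^2 = [[-2, -2, -5]]
Observability matrix O = [C; CA; CA^2] = [[1, 1, -2], [-5, 4, 1], [-2, -2, -5]]
Expanding along the first row, det(O) = 1·(4·(-5) - 1·(-2)) - 1·((-5)·(-5) - 1·(-2)) + (-2)·((-5)·(-2) - 4·(-2)) = 1·(-18) - 1·27 + (-2)·18 = -81
Since det(O) ≠ 0, rank(O) = 3 and the system is completely observable.

-81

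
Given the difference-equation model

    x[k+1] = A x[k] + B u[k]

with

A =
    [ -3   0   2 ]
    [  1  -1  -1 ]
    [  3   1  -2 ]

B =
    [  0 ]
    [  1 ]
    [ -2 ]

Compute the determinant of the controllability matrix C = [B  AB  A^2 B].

-10

AB = [[-4], [1], [5]]
A^2B = [[22], [-10], [-21]]
Controllability matrix C = [B  AB  A^2B] = [[0, -4, 22], [1, 1, -10], [-2, 5, -21]]
Expanding along the first row, det(C) = 0·(1·(-21) - (-10)·5) - (-4)·(1·(-21) - (-10)·(-2)) + 22·(1·5 - 1·(-2)) = 0·29 - (-4)·(-41) + 22·7 = -10
Since det(C) ≠ 0, rank(C) = 3 and the system is completely controllable.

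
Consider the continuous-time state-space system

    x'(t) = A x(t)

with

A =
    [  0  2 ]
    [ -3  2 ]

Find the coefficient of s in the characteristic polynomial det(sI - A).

For a 2×2 matrix, det(sI - A) = s^2 - (tr A)s + det A.
tr A = 2, det A = 6.
So p(s) = s^2 - 2s + 6.
The coefficient of s is -2.

-2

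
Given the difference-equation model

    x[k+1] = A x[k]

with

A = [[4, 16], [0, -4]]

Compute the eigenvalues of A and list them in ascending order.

-4, 4

det(zI - A) = z^2 - (tr A)z + det A, with tr A = 4 + (-4) = 0 and det A = 4·(-4) - 16·0 = -16 - 0 = -16.
So p(z) = det(zI - A) = z^2 - 16.
Factor z^2 - 16: two numbers with sum 0 and product -16 are 4 and -4, so z^2 - 16 = (z - 4)(z + 4).
Hence p(z) = (z - 4) (z + 4), with roots -4, 4.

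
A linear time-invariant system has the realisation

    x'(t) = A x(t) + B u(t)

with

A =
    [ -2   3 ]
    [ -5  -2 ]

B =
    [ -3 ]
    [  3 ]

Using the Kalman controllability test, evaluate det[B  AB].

AB = [[15], [9]]
Controllability matrix C = [B  AB] = [[-3, 15], [3, 9]]
det(C) = (-3)·9 - 15·3 = -27 - 45 = -72
Since det(C) ≠ 0, rank(C) = 2 and the system is completely controllable.

-72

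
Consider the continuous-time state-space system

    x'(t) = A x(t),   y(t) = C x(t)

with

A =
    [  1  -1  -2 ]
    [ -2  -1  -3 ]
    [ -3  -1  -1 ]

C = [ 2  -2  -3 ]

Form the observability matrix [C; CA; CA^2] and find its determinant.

CA = [[15, 3, 5]]
CA^2 = [[-6, -23, -44]]
Observability matrix O = [C; CA; CA^2] = [[2, -2, -3], [15, 3, 5], [-6, -23, -44]]
Expanding along the first row, det(O) = 2·(3·(-44) - 5·(-23)) - (-2)·(15·(-44) - 5·(-6)) + (-3)·(15·(-23) - 3·(-6)) = 2·(-17) - (-2)·(-630) + (-3)·(-327) = -313
Since det(O) ≠ 0, rank(O) = 3 and the system is completely observable.

-313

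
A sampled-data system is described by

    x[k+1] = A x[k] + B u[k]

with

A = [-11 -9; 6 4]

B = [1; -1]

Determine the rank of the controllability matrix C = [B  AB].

AB = [[-2], [2]]
Controllability matrix C = [B  AB] = [[1, -2], [-1, 2]]
Every column of C is a scalar multiple of column 1 = [1, -1] (multipliers 1, -2), so the columns span a one-dimensional space.
C ≠ 0, hence rank(C) = 1.
rank(C) = 1 < n = 2, so the pair (A, B) is not completely controllable.

1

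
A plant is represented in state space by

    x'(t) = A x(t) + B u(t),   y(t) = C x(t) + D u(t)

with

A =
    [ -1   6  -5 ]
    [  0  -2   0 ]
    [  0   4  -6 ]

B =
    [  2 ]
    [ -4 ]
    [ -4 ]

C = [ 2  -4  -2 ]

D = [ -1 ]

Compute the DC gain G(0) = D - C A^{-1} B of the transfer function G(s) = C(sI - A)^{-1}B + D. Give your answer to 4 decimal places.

G(0) = C(-A)^{-1}B + D = -C A^{-1} B + D.
det A = -12, so A^{-1} = (1/-12)·adj(A) = [[-1, -4/3, 5/6], [0, -1/2, 0], [0, -1/3, -1/6]]
A^{-1} B = [0, 2, 2]^T
C A^{-1} B = -12
G(0) = D - C A^{-1} B = -1 - (-12) = 11

11.0000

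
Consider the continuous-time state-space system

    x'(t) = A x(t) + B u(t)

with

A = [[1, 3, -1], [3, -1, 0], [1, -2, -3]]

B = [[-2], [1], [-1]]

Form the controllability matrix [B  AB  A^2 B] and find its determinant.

320

AB = [[2], [-7], [-1]]
A^2B = [[-18], [13], [19]]
Controllability matrix C = [B  AB  A^2B] = [[-2, 2, -18], [1, -7, 13], [-1, -1, 19]]
Expanding along the first row, det(C) = (-2)·((-7)·19 - 13·(-1)) - 2·(1·19 - 13·(-1)) + (-18)·(1·(-1) - (-7)·(-1)) = (-2)·(-120) - 2·32 + (-18)·(-8) = 320
Since det(C) ≠ 0, rank(C) = 3 and the system is completely controllable.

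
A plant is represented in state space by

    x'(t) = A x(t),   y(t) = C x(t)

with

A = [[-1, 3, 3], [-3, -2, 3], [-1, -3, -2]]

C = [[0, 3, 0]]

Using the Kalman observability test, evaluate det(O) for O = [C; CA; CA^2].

CA = [[-9, -6, 9]]
CA^2 = [[18, -42, -63]]
Observability matrix O = [C; CA; CA^2] = [[0, 3, 0], [-9, -6, 9], [18, -42, -63]]
Expanding along the first row, det(O) = 0·((-6)·(-63) - 9·(-42)) - 3·((-9)·(-63) - 9·18) + 0·((-9)·(-42) - (-6)·18) = 0·756 - 3·405 + 0·486 = -1215
Since det(O) ≠ 0, rank(O) = 3 and the system is completely observable.

-1215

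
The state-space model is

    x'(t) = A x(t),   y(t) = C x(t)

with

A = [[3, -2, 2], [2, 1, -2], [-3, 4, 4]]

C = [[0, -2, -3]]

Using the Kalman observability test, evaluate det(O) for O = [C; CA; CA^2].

CA = [[5, -14, -8]]
CA^2 = [[11, -56, 6]]
Observability matrix O = [C; CA; CA^2] = [[0, -2, -3], [5, -14, -8], [11, -56, 6]]
Expanding along the first row, det(O) = 0·((-14)·6 - (-8)·(-56)) - (-2)·(5·6 - (-8)·11) + (-3)·(5·(-56) - (-14)·11) = 0·(-532) - (-2)·118 + (-3)·(-126) = 614
Since det(O) ≠ 0, rank(O) = 3 and the system is completely observable.

614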